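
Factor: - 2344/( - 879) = 8/3 = 2^3 * 3^ ( - 1 )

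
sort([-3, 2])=[ - 3, 2 ]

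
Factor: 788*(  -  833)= - 2^2*7^2*17^1*  197^1 =-  656404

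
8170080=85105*96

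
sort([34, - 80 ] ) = [-80, 34]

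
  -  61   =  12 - 73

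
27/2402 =27/2402 = 0.01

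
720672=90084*8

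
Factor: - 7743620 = -2^2*5^1*313^1*1237^1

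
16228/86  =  188 + 30/43  =  188.70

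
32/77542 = 16/38771 = 0.00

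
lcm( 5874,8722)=287826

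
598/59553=46/4581 = 0.01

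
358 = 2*179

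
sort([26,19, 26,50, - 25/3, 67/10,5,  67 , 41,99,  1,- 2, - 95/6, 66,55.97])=[- 95/6, - 25/3,-2,1,5,67/10,19, 26,26,  41,50,55.97,66 , 67,99 ]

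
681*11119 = 7572039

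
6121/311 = 19 + 212/311 = 19.68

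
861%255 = 96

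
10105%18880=10105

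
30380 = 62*490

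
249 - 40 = 209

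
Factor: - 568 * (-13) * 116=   2^5*13^1*29^1*71^1=856544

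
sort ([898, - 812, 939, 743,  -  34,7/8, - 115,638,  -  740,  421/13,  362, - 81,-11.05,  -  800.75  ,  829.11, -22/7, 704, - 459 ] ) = [ - 812,-800.75 , - 740,  -  459, - 115, - 81,  -  34, - 11.05 ,  -  22/7,7/8, 421/13,  362, 638, 704, 743,829.11, 898, 939]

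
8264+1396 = 9660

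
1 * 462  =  462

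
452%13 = 10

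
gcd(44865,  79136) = 1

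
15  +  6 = 21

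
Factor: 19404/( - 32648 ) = - 63/106 = - 2^( - 1 )*3^2*7^1*53^(-1 )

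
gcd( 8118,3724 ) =2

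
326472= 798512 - 472040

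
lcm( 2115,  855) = 40185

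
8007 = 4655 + 3352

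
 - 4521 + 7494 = 2973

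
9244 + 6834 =16078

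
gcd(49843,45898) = 1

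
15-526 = -511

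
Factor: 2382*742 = 1767444 = 2^2 *3^1*7^1*53^1*397^1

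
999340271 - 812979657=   186360614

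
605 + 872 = 1477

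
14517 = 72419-57902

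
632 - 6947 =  - 6315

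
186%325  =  186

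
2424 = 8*303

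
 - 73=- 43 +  - 30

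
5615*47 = 263905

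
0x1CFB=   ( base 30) 879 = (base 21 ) gh6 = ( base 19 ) 11A9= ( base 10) 7419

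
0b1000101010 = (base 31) hr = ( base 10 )554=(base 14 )2b8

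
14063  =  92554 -78491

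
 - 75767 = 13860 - 89627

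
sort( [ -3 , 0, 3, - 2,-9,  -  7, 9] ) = [-9,-7, - 3 ,-2, 0,3,9]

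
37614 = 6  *6269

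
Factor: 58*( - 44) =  - 2^3*11^1*29^1 = - 2552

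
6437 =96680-90243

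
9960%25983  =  9960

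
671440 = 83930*8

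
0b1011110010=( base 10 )754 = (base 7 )2125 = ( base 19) 21D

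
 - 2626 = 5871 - 8497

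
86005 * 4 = 344020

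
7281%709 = 191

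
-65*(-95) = 6175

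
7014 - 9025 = -2011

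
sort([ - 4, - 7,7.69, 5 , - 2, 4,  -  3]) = [  -  7, - 4, - 3, - 2, 4,5, 7.69 ] 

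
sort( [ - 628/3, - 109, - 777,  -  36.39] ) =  [ - 777, -628/3, - 109,-36.39 ]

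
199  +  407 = 606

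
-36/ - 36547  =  36/36547 = 0.00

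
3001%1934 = 1067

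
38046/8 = 4755 + 3/4 = 4755.75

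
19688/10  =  9844/5 = 1968.80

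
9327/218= 42 + 171/218 = 42.78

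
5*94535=472675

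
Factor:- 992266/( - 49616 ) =2^( - 3 )*7^( - 1) * 11^1* 23^1*37^1*53^1*443^(-1) = 496133/24808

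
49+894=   943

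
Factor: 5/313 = 5^1*313^ (- 1) 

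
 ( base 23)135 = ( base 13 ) 375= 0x25b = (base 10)603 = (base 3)211100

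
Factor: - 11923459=  -  11923459^1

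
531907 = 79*6733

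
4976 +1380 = 6356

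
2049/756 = 683/252 = 2.71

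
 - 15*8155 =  - 122325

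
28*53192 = 1489376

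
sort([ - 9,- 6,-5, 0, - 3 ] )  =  [-9, - 6, - 5, - 3, 0]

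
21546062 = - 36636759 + 58182821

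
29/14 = 2 + 1/14 = 2.07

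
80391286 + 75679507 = 156070793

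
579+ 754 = 1333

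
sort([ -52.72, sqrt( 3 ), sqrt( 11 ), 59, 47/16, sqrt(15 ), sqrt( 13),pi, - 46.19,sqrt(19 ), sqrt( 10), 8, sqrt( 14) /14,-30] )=[ - 52.72, - 46.19, - 30, sqrt( 14 ) /14, sqrt( 3 ), 47/16, pi, sqrt( 10 ), sqrt (11 ), sqrt( 13), sqrt(15),sqrt( 19), 8,  59 ] 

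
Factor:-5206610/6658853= - 2^1*5^1*37^(-1)*293^1*1777^1*179969^( - 1) 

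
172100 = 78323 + 93777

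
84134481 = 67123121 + 17011360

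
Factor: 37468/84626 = 2^1*29^1*131^( - 1) = 58/131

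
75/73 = 1 + 2/73 = 1.03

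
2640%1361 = 1279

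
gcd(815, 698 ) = 1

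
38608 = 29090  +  9518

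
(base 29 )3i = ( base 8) 151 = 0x69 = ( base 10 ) 105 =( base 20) 55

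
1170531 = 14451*81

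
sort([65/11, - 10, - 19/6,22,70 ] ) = [ - 10,-19/6 , 65/11,22,70] 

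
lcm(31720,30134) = 602680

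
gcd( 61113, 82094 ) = 1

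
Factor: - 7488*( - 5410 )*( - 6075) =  - 246098736000 = - 2^7*3^7*5^3*13^1*541^1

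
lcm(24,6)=24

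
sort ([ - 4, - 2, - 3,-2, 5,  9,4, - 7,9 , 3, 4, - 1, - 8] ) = [-8, - 7,-4, - 3, - 2, - 2, - 1, 3 , 4,4 , 5,9, 9]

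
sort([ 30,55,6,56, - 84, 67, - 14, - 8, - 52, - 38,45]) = [ - 84, - 52,-38,-14, - 8,  6,30, 45, 55,56 , 67 ] 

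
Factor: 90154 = 2^1*45077^1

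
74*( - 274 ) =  - 20276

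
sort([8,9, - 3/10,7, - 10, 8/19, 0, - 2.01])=[  -  10,-2.01, - 3/10,0, 8/19, 7, 8, 9 ] 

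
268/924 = 67/231 = 0.29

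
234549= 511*459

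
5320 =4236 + 1084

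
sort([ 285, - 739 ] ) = [ - 739,285 ]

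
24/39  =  8/13 =0.62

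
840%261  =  57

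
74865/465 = 161  =  161.00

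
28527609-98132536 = -69604927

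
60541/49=1235+ 26/49 = 1235.53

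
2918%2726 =192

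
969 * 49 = 47481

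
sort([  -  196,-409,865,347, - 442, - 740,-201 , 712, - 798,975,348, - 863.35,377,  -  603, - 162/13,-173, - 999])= [ - 999, - 863.35, - 798, - 740, - 603, - 442, - 409, - 201,-196, - 173,  -  162/13,347 , 348, 377,712,  865, 975] 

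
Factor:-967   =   - 967^1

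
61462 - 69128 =  -  7666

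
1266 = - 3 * (- 422)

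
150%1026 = 150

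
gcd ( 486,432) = 54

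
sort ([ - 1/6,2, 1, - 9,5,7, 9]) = [ - 9, - 1/6, 1, 2 , 5, 7, 9] 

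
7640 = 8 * 955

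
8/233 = 8/233= 0.03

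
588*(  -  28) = - 16464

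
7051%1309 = 506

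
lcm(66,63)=1386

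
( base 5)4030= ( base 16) 203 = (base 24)lb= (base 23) M9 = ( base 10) 515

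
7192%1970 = 1282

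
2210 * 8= 17680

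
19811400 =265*74760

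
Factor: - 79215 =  - 3^1 * 5^1 * 5281^1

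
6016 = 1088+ 4928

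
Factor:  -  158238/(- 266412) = 177/298 = 2^( - 1)*3^1*59^1*149^( - 1) 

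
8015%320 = 15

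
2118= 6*353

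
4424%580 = 364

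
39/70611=13/23537 = 0.00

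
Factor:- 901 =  - 17^1* 53^1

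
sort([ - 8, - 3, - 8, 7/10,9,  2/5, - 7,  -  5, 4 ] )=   [ - 8, - 8,-7, - 5, - 3, 2/5,7/10, 4, 9]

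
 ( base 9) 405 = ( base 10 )329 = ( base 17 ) 126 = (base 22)EL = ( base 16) 149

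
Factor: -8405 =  - 5^1*41^2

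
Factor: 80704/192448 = 13/31 = 13^1 * 31^( - 1)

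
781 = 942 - 161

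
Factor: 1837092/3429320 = 459273/857330 = 2^( - 1)*3^1*5^( - 1)*29^1*5279^1*85733^ (- 1) 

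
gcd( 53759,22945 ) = 1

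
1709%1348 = 361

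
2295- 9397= - 7102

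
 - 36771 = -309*119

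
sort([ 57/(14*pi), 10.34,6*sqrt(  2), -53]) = [ - 53,57/ ( 14*pi ),  6 * sqrt(2),10.34 ] 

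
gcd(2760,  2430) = 30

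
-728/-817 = 728/817 = 0.89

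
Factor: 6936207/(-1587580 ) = -2^ ( - 2 )*3^1*5^( - 1)*79379^( - 1)*2312069^1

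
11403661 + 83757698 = 95161359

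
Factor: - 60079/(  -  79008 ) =73/96 =2^( - 5) * 3^(-1)*73^1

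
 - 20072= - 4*5018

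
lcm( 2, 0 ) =0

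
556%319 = 237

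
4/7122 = 2/3561= 0.00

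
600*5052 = 3031200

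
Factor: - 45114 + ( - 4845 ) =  - 3^2*7^1 *13^1 * 61^1  =  -  49959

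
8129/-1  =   - 8129/1= - 8129.00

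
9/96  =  3/32 = 0.09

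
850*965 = 820250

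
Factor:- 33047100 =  - 2^2*3^2  *5^2*73^1*503^1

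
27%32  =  27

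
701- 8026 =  - 7325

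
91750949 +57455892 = 149206841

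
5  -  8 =-3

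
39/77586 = 13/25862 = 0.00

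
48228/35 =48228/35  =  1377.94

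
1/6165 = 1/6165  =  0.00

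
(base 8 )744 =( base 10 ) 484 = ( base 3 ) 122221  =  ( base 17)1b8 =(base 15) 224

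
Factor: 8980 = 2^2 *5^1*449^1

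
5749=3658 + 2091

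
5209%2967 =2242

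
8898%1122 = 1044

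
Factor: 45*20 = 900 = 2^2*3^2*5^2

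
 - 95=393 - 488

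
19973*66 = 1318218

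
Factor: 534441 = 3^1*29^1*6143^1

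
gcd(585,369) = 9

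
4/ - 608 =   -  1 + 151/152 = -0.01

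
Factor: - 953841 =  - 3^1*7^1*53^1*857^1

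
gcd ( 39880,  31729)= 1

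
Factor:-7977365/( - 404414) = 2^( - 1)*5^1*11^1*229^( - 1 ) * 883^( - 1)*145043^1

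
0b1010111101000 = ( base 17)126F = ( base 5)134413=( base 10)5608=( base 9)7621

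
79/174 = 79/174 = 0.45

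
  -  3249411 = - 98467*33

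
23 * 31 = 713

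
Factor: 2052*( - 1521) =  - 3121092=- 2^2*3^5*13^2*19^1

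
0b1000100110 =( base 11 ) 460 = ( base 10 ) 550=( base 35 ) fp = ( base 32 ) h6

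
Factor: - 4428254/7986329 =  - 2^1 * 13^(- 1 )* 19^1 * 116533^1*614333^( - 1 ) 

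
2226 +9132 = 11358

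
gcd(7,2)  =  1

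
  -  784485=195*(- 4023 )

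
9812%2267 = 744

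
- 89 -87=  - 176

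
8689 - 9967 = - 1278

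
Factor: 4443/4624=2^( - 4)*3^1*17^( - 2 )*1481^1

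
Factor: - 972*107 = -104004 = -2^2*3^5 * 107^1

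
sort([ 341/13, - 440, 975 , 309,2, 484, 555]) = [ - 440,  2, 341/13, 309, 484,555, 975 ] 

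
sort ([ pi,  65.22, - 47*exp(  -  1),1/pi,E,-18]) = [ - 18,-47*exp( - 1) , 1/pi,E, pi,  65.22]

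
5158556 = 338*15262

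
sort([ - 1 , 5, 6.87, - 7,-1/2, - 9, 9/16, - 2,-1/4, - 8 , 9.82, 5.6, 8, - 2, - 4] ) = [-9,- 8, - 7,-4,-2,-2, - 1,-1/2,-1/4, 9/16, 5, 5.6, 6.87,8  ,  9.82 ] 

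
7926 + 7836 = 15762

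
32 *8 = 256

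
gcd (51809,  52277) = 1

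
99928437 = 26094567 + 73833870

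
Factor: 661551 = 3^1 * 11^1*20047^1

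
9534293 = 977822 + 8556471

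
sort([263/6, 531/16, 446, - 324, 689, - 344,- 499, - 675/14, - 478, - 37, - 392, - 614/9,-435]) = [ - 499,-478, - 435, - 392, - 344, - 324 , - 614/9 , - 675/14,-37,  531/16, 263/6, 446 , 689]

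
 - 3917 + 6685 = 2768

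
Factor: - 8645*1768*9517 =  - 145461254120 = -  2^3* 5^1*7^1* 13^2*17^1*19^1*31^1*307^1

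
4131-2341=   1790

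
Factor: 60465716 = 2^2*127^1*119027^1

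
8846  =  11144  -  2298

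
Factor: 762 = 2^1*3^1 * 127^1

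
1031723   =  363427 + 668296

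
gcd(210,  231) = 21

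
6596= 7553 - 957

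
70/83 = 70/83 = 0.84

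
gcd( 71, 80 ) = 1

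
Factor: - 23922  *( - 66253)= 1584904266 = 2^1*3^3*11^1*19^1* 317^1*443^1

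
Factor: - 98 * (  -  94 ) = 9212 = 2^2 * 7^2*47^1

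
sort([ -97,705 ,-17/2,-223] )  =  [ - 223,-97, - 17/2,705] 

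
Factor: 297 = 3^3*11^1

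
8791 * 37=325267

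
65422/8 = 32711/4   =  8177.75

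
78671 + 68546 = 147217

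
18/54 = 1/3  =  0.33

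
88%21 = 4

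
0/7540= 0 = 0.00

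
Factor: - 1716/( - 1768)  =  2^( - 1) * 3^1*11^1*17^(- 1 ) = 33/34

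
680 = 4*170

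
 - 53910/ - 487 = 110 + 340/487=110.70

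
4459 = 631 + 3828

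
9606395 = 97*99035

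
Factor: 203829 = 3^1*67943^1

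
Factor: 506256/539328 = 2^( - 2)* 53^(-1)*  199^1  =  199/212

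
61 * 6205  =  378505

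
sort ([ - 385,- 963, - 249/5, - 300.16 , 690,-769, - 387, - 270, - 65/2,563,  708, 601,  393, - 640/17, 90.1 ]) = [ - 963,  -  769, - 387,-385, - 300.16, - 270, - 249/5, - 640/17, - 65/2,90.1, 393,  563, 601, 690,  708]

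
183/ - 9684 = -1+ 3167/3228 = -  0.02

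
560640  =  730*768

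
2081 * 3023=6290863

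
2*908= 1816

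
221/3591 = 221/3591 = 0.06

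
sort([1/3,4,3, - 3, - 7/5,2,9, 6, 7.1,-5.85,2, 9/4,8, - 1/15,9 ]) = [ - 5.85,-3,-7/5, - 1/15,1/3,2 , 2,  9/4, 3,4 , 6, 7.1,8,  9,9 ] 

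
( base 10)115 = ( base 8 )163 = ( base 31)3m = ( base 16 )73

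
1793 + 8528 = 10321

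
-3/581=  - 3/581 = - 0.01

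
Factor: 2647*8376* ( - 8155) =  - 180806723160  =  - 2^3* 3^1*5^1*7^1*233^1*349^1*2647^1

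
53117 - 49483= 3634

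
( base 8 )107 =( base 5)241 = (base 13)56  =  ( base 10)71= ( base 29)2D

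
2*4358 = 8716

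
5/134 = 5/134=0.04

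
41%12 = 5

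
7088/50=3544/25=141.76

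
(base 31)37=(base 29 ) 3D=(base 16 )64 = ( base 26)3m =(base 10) 100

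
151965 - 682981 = -531016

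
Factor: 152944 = 2^4*11^2*79^1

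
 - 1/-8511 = 1/8511=0.00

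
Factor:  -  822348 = - 2^2*3^2*53^1 * 431^1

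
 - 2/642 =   -  1/321 = - 0.00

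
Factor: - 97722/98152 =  - 48861/49076 = - 2^( - 2 )*3^2*61^1*89^1*12269^ ( - 1 )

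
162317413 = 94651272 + 67666141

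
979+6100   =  7079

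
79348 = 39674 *2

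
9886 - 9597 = 289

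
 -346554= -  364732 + 18178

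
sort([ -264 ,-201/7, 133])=[-264,-201/7,133 ]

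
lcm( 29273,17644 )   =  1288012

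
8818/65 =135 + 43/65  =  135.66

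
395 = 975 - 580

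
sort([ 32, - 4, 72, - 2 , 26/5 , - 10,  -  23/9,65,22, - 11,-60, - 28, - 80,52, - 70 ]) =[ - 80, - 70, - 60,-28, - 11, - 10, - 4,- 23/9, - 2,26/5,22,32,52,  65,72 ]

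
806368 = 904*892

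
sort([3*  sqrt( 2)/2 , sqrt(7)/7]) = [sqrt( 7 )/7,3*sqrt( 2 ) /2] 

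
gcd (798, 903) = 21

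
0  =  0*3460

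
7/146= 7/146 = 0.05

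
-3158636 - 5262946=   -8421582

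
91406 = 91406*1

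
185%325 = 185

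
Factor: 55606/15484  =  2^(-1)* 7^( - 2 )*79^(- 1)*27803^1 = 27803/7742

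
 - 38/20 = - 2 + 1/10=-1.90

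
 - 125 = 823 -948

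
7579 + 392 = 7971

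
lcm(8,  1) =8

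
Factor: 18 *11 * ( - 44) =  - 8712 = - 2^3*3^2*11^2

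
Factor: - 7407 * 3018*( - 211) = 2^1*3^3*211^1 * 503^1 * 823^1=4716762786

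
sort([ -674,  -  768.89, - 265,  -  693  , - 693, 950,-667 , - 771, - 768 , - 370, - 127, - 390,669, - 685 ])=[ - 771, - 768.89,- 768, - 693, - 693, - 685 , - 674 , - 667, - 390, - 370, - 265, -127,669, 950 ]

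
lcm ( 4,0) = 0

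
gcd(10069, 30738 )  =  1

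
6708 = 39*172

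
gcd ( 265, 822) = 1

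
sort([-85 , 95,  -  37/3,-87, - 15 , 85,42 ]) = [ - 87, - 85, - 15, - 37/3,42,85, 95]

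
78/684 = 13/114  =  0.11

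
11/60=11/60 = 0.18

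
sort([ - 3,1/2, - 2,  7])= [ - 3, - 2, 1/2, 7 ] 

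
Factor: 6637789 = 1093^1 * 6073^1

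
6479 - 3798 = 2681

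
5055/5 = 1011  =  1011.00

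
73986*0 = 0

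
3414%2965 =449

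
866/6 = 433/3 = 144.33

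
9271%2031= 1147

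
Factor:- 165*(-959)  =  3^1 *5^1*7^1 * 11^1*137^1 = 158235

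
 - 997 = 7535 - 8532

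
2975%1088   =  799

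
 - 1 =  - 1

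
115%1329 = 115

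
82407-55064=27343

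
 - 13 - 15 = - 28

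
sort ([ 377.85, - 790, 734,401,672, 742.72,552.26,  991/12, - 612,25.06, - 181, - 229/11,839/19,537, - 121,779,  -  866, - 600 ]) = [ - 866, - 790, - 612,-600,-181, - 121,- 229/11, 25.06,839/19, 991/12,377.85,401,537,552.26,672,734,742.72,779]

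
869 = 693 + 176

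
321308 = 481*668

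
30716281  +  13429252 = 44145533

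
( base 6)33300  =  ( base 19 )CG8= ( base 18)e60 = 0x1224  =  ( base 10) 4644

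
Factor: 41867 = 7^1*5981^1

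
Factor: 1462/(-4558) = -17^1*53^(-1)  =  -  17/53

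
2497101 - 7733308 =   -  5236207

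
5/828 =5/828 = 0.01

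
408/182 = 204/91 = 2.24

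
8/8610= 4/4305= 0.00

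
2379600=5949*400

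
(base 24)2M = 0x46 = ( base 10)70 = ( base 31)28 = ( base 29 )2c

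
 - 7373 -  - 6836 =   -  537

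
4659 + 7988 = 12647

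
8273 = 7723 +550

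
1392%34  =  32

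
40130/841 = 40130/841 = 47.72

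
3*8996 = 26988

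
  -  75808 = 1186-76994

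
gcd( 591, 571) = 1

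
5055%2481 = 93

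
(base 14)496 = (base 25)1bg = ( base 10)916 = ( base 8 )1624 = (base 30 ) 10g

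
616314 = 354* 1741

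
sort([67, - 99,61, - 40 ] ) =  [-99,- 40,61 , 67]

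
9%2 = 1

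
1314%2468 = 1314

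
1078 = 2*539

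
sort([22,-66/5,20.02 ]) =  [-66/5, 20.02,  22]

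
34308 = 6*5718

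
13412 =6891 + 6521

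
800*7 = 5600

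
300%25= 0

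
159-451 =  -  292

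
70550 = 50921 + 19629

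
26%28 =26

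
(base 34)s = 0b11100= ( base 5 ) 103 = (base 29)s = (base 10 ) 28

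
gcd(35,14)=7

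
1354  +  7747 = 9101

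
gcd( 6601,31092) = 1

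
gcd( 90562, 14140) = 2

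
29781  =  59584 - 29803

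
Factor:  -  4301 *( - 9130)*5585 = 219312506050 = 2^1*5^2*11^2*17^1* 23^1 * 83^1*1117^1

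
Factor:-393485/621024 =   -  2^( -5 )*3^( - 1) * 5^1 * 6469^ ( - 1 ) * 78697^1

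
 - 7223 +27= - 7196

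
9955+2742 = 12697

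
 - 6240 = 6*( - 1040)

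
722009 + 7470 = 729479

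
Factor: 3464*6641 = 23004424 =2^3*29^1*229^1*433^1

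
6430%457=32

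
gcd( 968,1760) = 88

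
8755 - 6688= 2067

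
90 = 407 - 317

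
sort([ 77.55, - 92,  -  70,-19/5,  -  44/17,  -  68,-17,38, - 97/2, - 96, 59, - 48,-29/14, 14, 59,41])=[-96, - 92, - 70, - 68, - 97/2, - 48,- 17,  -  19/5,  -  44/17 ,-29/14, 14, 38, 41, 59,59 , 77.55]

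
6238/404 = 15 + 89/202 = 15.44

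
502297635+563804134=1066101769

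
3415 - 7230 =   -  3815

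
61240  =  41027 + 20213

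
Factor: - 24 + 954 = 930 = 2^1*3^1*5^1*31^1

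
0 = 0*52372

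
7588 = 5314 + 2274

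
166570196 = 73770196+92800000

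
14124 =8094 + 6030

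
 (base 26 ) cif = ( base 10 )8595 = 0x2193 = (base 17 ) 1cca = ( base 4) 2012103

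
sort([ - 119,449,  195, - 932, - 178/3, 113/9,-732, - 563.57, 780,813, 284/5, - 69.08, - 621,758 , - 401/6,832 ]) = [ - 932, - 732, - 621, - 563.57,- 119,-69.08, - 401/6, - 178/3,113/9,284/5,195 , 449,758,780,813,832]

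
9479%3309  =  2861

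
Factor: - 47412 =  - 2^2*3^3*439^1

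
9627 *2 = 19254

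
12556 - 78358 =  - 65802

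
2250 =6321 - 4071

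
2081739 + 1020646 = 3102385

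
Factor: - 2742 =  - 2^1*3^1*457^1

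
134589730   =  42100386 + 92489344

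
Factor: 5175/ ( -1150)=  - 2^(- 1) * 3^2 = - 9/2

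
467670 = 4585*102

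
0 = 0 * 895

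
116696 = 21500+95196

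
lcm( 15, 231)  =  1155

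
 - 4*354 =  - 1416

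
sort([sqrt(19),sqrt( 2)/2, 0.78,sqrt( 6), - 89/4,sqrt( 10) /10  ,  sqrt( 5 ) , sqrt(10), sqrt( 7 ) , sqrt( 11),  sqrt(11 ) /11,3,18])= [ - 89/4,sqrt( 11 ) /11,sqrt(  10) /10,sqrt(2) /2,0.78, sqrt(5 ), sqrt( 6 ),sqrt(7), 3, sqrt (10),sqrt( 11), sqrt ( 19),18 ]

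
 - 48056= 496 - 48552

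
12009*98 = 1176882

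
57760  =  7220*8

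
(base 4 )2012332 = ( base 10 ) 8638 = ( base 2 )10000110111110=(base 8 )20676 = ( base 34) 7G2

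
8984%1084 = 312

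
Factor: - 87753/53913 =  - 17971^( - 1 )*29251^1 = -29251/17971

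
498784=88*5668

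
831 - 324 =507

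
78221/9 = 8691  +  2/9 = 8691.22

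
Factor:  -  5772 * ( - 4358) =2^3*3^1 * 13^1*37^1*2179^1 =25154376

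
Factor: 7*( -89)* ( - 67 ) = 41741=7^1 * 67^1 * 89^1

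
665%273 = 119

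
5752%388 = 320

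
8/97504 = 1/12188 = 0.00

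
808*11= 8888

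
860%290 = 280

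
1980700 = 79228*25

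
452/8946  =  226/4473 = 0.05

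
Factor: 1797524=2^2*449381^1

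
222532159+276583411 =499115570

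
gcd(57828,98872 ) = 4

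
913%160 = 113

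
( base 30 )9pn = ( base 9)13148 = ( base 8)21251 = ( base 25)e4n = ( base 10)8873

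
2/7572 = 1/3786 = 0.00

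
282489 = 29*9741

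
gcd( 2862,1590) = 318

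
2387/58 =2387/58 =41.16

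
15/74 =15/74 = 0.20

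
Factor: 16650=2^1 * 3^2*5^2*37^1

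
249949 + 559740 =809689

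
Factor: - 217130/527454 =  - 3^(  -  2)*5^1*21713^1*29303^( - 1) = - 108565/263727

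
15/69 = 5/23 = 0.22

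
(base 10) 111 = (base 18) 63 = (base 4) 1233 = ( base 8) 157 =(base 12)93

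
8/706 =4/353 = 0.01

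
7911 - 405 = 7506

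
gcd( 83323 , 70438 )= 859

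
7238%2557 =2124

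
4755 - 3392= 1363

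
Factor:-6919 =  - 11^1 * 17^1*37^1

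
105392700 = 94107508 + 11285192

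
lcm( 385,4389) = 21945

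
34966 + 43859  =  78825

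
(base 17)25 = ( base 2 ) 100111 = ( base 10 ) 39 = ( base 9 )43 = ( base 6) 103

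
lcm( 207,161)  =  1449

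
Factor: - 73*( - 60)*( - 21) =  - 91980=- 2^2*3^2 * 5^1 * 7^1*73^1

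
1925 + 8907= 10832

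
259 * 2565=664335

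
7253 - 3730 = 3523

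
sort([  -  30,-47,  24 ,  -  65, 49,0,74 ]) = [ - 65,- 47, - 30,0,24, 49,74 ]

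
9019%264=43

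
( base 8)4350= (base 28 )2pc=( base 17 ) 7f2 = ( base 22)4fe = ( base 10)2280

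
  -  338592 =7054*( - 48)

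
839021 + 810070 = 1649091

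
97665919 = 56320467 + 41345452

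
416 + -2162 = -1746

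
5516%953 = 751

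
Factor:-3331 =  - 3331^1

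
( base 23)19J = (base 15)355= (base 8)1363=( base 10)755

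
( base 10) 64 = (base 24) 2g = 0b1000000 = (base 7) 121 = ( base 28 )28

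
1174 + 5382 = 6556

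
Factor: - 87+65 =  - 2^1*11^1 = - 22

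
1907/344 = 5 + 187/344=5.54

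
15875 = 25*635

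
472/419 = 472/419 = 1.13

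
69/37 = 1 + 32/37 = 1.86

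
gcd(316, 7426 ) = 158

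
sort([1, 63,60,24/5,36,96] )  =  [ 1, 24/5 , 36,60,63,96]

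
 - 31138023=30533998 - 61672021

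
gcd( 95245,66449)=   1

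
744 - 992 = -248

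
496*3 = 1488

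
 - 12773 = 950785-963558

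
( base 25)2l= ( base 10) 71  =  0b1000111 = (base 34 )23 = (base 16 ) 47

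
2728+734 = 3462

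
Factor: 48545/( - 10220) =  - 19/4 = -  2^( - 2 )*19^1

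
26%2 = 0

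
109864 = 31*3544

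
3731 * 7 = 26117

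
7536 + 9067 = 16603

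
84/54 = 14/9 = 1.56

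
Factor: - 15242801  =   - 7^1 * 419^1 * 5197^1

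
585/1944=65/216 =0.30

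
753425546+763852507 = 1517278053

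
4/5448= 1/1362 = 0.00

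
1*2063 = 2063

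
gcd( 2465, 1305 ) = 145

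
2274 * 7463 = 16970862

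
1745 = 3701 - 1956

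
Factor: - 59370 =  - 2^1* 3^1 * 5^1*1979^1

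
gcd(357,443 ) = 1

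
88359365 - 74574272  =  13785093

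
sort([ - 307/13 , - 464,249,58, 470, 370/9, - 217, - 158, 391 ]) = [ - 464, - 217, - 158, - 307/13, 370/9, 58, 249,391,470 ]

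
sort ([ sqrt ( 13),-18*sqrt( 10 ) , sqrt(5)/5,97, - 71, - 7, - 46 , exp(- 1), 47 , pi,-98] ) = [ - 98, - 71,-18*sqrt( 10), - 46, - 7, exp( - 1),  sqrt(5 )/5,pi, sqrt(13) , 47, 97]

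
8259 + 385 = 8644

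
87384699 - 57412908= 29971791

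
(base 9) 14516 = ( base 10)9897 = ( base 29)BM8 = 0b10011010101001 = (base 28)CHD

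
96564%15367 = 4362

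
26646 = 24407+2239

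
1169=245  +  924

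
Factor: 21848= 2^3*2731^1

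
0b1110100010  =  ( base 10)930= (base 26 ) 19K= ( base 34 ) RC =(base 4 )32202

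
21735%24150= 21735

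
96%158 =96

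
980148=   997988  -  17840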